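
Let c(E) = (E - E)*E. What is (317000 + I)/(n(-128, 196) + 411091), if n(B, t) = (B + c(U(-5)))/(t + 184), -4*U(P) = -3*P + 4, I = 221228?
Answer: 51131660/39053613 ≈ 1.3093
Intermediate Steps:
U(P) = -1 + 3*P/4 (U(P) = -(-3*P + 4)/4 = -(4 - 3*P)/4 = -1 + 3*P/4)
c(E) = 0 (c(E) = 0*E = 0)
n(B, t) = B/(184 + t) (n(B, t) = (B + 0)/(t + 184) = B/(184 + t))
(317000 + I)/(n(-128, 196) + 411091) = (317000 + 221228)/(-128/(184 + 196) + 411091) = 538228/(-128/380 + 411091) = 538228/(-128*1/380 + 411091) = 538228/(-32/95 + 411091) = 538228/(39053613/95) = 538228*(95/39053613) = 51131660/39053613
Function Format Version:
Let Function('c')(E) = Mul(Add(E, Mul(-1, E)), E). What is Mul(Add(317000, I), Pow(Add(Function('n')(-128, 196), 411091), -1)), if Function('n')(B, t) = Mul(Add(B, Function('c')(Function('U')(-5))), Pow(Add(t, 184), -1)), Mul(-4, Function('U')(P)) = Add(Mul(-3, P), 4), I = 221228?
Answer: Rational(51131660, 39053613) ≈ 1.3093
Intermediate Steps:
Function('U')(P) = Add(-1, Mul(Rational(3, 4), P)) (Function('U')(P) = Mul(Rational(-1, 4), Add(Mul(-3, P), 4)) = Mul(Rational(-1, 4), Add(4, Mul(-3, P))) = Add(-1, Mul(Rational(3, 4), P)))
Function('c')(E) = 0 (Function('c')(E) = Mul(0, E) = 0)
Function('n')(B, t) = Mul(B, Pow(Add(184, t), -1)) (Function('n')(B, t) = Mul(Add(B, 0), Pow(Add(t, 184), -1)) = Mul(B, Pow(Add(184, t), -1)))
Mul(Add(317000, I), Pow(Add(Function('n')(-128, 196), 411091), -1)) = Mul(Add(317000, 221228), Pow(Add(Mul(-128, Pow(Add(184, 196), -1)), 411091), -1)) = Mul(538228, Pow(Add(Mul(-128, Pow(380, -1)), 411091), -1)) = Mul(538228, Pow(Add(Mul(-128, Rational(1, 380)), 411091), -1)) = Mul(538228, Pow(Add(Rational(-32, 95), 411091), -1)) = Mul(538228, Pow(Rational(39053613, 95), -1)) = Mul(538228, Rational(95, 39053613)) = Rational(51131660, 39053613)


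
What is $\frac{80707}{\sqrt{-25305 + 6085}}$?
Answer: $- \frac{80707 i \sqrt{5}}{310} \approx - 582.15 i$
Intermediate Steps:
$\frac{80707}{\sqrt{-25305 + 6085}} = \frac{80707}{\sqrt{-19220}} = \frac{80707}{62 i \sqrt{5}} = 80707 \left(- \frac{i \sqrt{5}}{310}\right) = - \frac{80707 i \sqrt{5}}{310}$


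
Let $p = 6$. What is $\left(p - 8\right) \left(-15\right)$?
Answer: $30$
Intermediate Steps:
$\left(p - 8\right) \left(-15\right) = \left(6 - 8\right) \left(-15\right) = \left(-2\right) \left(-15\right) = 30$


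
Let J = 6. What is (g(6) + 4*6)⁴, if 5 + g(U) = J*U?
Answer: 9150625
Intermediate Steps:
g(U) = -5 + 6*U
(g(6) + 4*6)⁴ = ((-5 + 6*6) + 4*6)⁴ = ((-5 + 36) + 24)⁴ = (31 + 24)⁴ = 55⁴ = 9150625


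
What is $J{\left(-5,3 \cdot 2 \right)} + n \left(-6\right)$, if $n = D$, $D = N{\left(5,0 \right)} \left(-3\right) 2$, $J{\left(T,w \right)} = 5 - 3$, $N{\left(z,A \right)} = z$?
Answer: $182$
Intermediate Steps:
$J{\left(T,w \right)} = 2$
$D = -30$ ($D = 5 \left(-3\right) 2 = \left(-15\right) 2 = -30$)
$n = -30$
$J{\left(-5,3 \cdot 2 \right)} + n \left(-6\right) = 2 - -180 = 2 + 180 = 182$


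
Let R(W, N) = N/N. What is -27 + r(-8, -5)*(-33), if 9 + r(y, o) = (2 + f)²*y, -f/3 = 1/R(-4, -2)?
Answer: 534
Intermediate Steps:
R(W, N) = 1
f = -3 (f = -3/1 = -3*1 = -3)
r(y, o) = -9 + y (r(y, o) = -9 + (2 - 3)²*y = -9 + (-1)²*y = -9 + 1*y = -9 + y)
-27 + r(-8, -5)*(-33) = -27 + (-9 - 8)*(-33) = -27 - 17*(-33) = -27 + 561 = 534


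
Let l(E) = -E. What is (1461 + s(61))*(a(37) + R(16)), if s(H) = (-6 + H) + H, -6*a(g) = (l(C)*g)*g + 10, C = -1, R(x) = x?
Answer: -2023291/6 ≈ -3.3722e+5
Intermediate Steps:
a(g) = -5/3 - g²/6 (a(g) = -(((-1*(-1))*g)*g + 10)/6 = -((1*g)*g + 10)/6 = -(g*g + 10)/6 = -(g² + 10)/6 = -(10 + g²)/6 = -5/3 - g²/6)
s(H) = -6 + 2*H
(1461 + s(61))*(a(37) + R(16)) = (1461 + (-6 + 2*61))*((-5/3 - ⅙*37²) + 16) = (1461 + (-6 + 122))*((-5/3 - ⅙*1369) + 16) = (1461 + 116)*((-5/3 - 1369/6) + 16) = 1577*(-1379/6 + 16) = 1577*(-1283/6) = -2023291/6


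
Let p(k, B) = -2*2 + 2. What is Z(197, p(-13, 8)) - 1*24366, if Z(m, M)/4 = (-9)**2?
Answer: -24042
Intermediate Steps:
p(k, B) = -2 (p(k, B) = -4 + 2 = -2)
Z(m, M) = 324 (Z(m, M) = 4*(-9)**2 = 4*81 = 324)
Z(197, p(-13, 8)) - 1*24366 = 324 - 1*24366 = 324 - 24366 = -24042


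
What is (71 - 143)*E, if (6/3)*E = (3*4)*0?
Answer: 0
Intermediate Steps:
E = 0 (E = ((3*4)*0)/2 = (12*0)/2 = (1/2)*0 = 0)
(71 - 143)*E = (71 - 143)*0 = -72*0 = 0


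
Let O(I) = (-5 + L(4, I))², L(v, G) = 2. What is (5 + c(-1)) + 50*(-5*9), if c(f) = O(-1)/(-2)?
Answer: -4499/2 ≈ -2249.5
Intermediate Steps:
O(I) = 9 (O(I) = (-5 + 2)² = (-3)² = 9)
c(f) = -9/2 (c(f) = 9/(-2) = 9*(-½) = -9/2)
(5 + c(-1)) + 50*(-5*9) = (5 - 9/2) + 50*(-5*9) = ½ + 50*(-45) = ½ - 2250 = -4499/2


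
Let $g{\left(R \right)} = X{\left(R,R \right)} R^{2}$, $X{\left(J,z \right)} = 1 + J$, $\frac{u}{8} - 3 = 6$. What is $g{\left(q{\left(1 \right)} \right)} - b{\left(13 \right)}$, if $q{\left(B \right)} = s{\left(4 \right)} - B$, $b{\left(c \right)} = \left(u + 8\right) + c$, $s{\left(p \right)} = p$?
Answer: $-57$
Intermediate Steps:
$u = 72$ ($u = 24 + 8 \cdot 6 = 24 + 48 = 72$)
$b{\left(c \right)} = 80 + c$ ($b{\left(c \right)} = \left(72 + 8\right) + c = 80 + c$)
$q{\left(B \right)} = 4 - B$
$g{\left(R \right)} = R^{2} \left(1 + R\right)$ ($g{\left(R \right)} = \left(1 + R\right) R^{2} = R^{2} \left(1 + R\right)$)
$g{\left(q{\left(1 \right)} \right)} - b{\left(13 \right)} = \left(4 - 1\right)^{2} \left(1 + \left(4 - 1\right)\right) - \left(80 + 13\right) = \left(4 - 1\right)^{2} \left(1 + \left(4 - 1\right)\right) - 93 = 3^{2} \left(1 + 3\right) - 93 = 9 \cdot 4 - 93 = 36 - 93 = -57$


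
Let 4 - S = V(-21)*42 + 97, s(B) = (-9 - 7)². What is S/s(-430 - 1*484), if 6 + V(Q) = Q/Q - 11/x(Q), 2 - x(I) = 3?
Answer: -345/256 ≈ -1.3477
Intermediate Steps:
s(B) = 256 (s(B) = (-16)² = 256)
x(I) = -1 (x(I) = 2 - 1*3 = 2 - 3 = -1)
V(Q) = 6 (V(Q) = -6 + (Q/Q - 11/(-1)) = -6 + (1 - 11*(-1)) = -6 + (1 + 11) = -6 + 12 = 6)
S = -345 (S = 4 - (6*42 + 97) = 4 - (252 + 97) = 4 - 1*349 = 4 - 349 = -345)
S/s(-430 - 1*484) = -345/256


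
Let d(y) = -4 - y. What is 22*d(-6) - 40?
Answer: 4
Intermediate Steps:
22*d(-6) - 40 = 22*(-4 - 1*(-6)) - 40 = 22*(-4 + 6) - 40 = 22*2 - 40 = 44 - 40 = 4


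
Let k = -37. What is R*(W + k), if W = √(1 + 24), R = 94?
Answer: -3008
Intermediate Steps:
W = 5 (W = √25 = 5)
R*(W + k) = 94*(5 - 37) = 94*(-32) = -3008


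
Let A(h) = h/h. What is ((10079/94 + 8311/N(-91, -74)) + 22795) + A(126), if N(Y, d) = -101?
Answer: 216661969/9494 ≈ 22821.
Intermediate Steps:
A(h) = 1
((10079/94 + 8311/N(-91, -74)) + 22795) + A(126) = ((10079/94 + 8311/(-101)) + 22795) + 1 = ((10079*(1/94) + 8311*(-1/101)) + 22795) + 1 = ((10079/94 - 8311/101) + 22795) + 1 = (236745/9494 + 22795) + 1 = 216652475/9494 + 1 = 216661969/9494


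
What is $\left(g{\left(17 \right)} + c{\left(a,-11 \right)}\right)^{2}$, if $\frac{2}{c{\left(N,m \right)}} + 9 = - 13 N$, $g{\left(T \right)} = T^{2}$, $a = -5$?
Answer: $\frac{65496649}{784} \approx 83542.0$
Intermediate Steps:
$c{\left(N,m \right)} = \frac{2}{-9 - 13 N}$
$\left(g{\left(17 \right)} + c{\left(a,-11 \right)}\right)^{2} = \left(17^{2} - \frac{2}{9 + 13 \left(-5\right)}\right)^{2} = \left(289 - \frac{2}{9 - 65}\right)^{2} = \left(289 - \frac{2}{-56}\right)^{2} = \left(289 - - \frac{1}{28}\right)^{2} = \left(289 + \frac{1}{28}\right)^{2} = \left(\frac{8093}{28}\right)^{2} = \frac{65496649}{784}$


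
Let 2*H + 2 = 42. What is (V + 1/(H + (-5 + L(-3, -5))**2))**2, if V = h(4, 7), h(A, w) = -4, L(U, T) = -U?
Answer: 9025/576 ≈ 15.668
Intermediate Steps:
H = 20 (H = -1 + (1/2)*42 = -1 + 21 = 20)
V = -4
(V + 1/(H + (-5 + L(-3, -5))**2))**2 = (-4 + 1/(20 + (-5 - 1*(-3))**2))**2 = (-4 + 1/(20 + (-5 + 3)**2))**2 = (-4 + 1/(20 + (-2)**2))**2 = (-4 + 1/(20 + 4))**2 = (-4 + 1/24)**2 = (-95/24)**2 = 9025/576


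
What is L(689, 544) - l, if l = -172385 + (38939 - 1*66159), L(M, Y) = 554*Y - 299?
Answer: 500682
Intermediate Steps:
L(M, Y) = -299 + 554*Y
l = -199605 (l = -172385 + (38939 - 66159) = -172385 - 27220 = -199605)
L(689, 544) - l = (-299 + 554*544) - 1*(-199605) = (-299 + 301376) + 199605 = 301077 + 199605 = 500682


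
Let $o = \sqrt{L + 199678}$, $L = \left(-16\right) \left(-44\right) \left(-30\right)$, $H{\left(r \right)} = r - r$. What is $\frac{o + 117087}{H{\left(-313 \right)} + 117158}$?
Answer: $\frac{117087}{117158} + \frac{\sqrt{178558}}{117158} \approx 1.003$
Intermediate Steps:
$H{\left(r \right)} = 0$
$L = -21120$ ($L = 704 \left(-30\right) = -21120$)
$o = \sqrt{178558}$ ($o = \sqrt{-21120 + 199678} = \sqrt{178558} \approx 422.56$)
$\frac{o + 117087}{H{\left(-313 \right)} + 117158} = \frac{\sqrt{178558} + 117087}{0 + 117158} = \frac{117087 + \sqrt{178558}}{117158} = \left(117087 + \sqrt{178558}\right) \frac{1}{117158} = \frac{117087}{117158} + \frac{\sqrt{178558}}{117158}$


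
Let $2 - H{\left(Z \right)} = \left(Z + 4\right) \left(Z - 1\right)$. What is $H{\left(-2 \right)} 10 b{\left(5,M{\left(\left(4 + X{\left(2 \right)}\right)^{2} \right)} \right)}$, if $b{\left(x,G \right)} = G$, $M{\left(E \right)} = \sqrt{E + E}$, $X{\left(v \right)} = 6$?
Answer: $800 \sqrt{2} \approx 1131.4$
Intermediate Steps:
$H{\left(Z \right)} = 2 - \left(-1 + Z\right) \left(4 + Z\right)$ ($H{\left(Z \right)} = 2 - \left(Z + 4\right) \left(Z - 1\right) = 2 - \left(4 + Z\right) \left(-1 + Z\right) = 2 - \left(-1 + Z\right) \left(4 + Z\right)$)
$M{\left(E \right)} = \sqrt{2} \sqrt{E}$ ($M{\left(E \right)} = \sqrt{2 E} = \sqrt{2} \sqrt{E}$)
$H{\left(-2 \right)} 10 b{\left(5,M{\left(\left(4 + X{\left(2 \right)}\right)^{2} \right)} \right)} = \left(6 - \left(-2\right)^{2} - -6\right) 10 \sqrt{2} \sqrt{\left(4 + 6\right)^{2}} = \left(6 - 4 + 6\right) 10 \sqrt{2} \sqrt{10^{2}} = \left(6 - 4 + 6\right) 10 \sqrt{2} \sqrt{100} = 8 \cdot 10 \sqrt{2} \cdot 10 = 80 \cdot 10 \sqrt{2} = 800 \sqrt{2}$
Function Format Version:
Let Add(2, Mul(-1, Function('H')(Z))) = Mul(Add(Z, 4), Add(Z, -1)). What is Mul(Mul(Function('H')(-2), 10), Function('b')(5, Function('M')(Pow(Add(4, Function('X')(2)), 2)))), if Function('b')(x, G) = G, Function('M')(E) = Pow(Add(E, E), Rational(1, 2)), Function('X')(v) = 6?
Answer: Mul(800, Pow(2, Rational(1, 2))) ≈ 1131.4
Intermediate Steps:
Function('H')(Z) = Add(2, Mul(-1, Add(-1, Z), Add(4, Z))) (Function('H')(Z) = Add(2, Mul(-1, Mul(Add(Z, 4), Add(Z, -1)))) = Add(2, Mul(-1, Mul(Add(4, Z), Add(-1, Z)))) = Add(2, Mul(-1, Mul(Add(-1, Z), Add(4, Z)))) = Add(2, Mul(-1, Add(-1, Z), Add(4, Z))))
Function('M')(E) = Mul(Pow(2, Rational(1, 2)), Pow(E, Rational(1, 2))) (Function('M')(E) = Pow(Mul(2, E), Rational(1, 2)) = Mul(Pow(2, Rational(1, 2)), Pow(E, Rational(1, 2))))
Mul(Mul(Function('H')(-2), 10), Function('b')(5, Function('M')(Pow(Add(4, Function('X')(2)), 2)))) = Mul(Mul(Add(6, Mul(-1, Pow(-2, 2)), Mul(-3, -2)), 10), Mul(Pow(2, Rational(1, 2)), Pow(Pow(Add(4, 6), 2), Rational(1, 2)))) = Mul(Mul(Add(6, Mul(-1, 4), 6), 10), Mul(Pow(2, Rational(1, 2)), Pow(Pow(10, 2), Rational(1, 2)))) = Mul(Mul(Add(6, -4, 6), 10), Mul(Pow(2, Rational(1, 2)), Pow(100, Rational(1, 2)))) = Mul(Mul(8, 10), Mul(Pow(2, Rational(1, 2)), 10)) = Mul(80, Mul(10, Pow(2, Rational(1, 2)))) = Mul(800, Pow(2, Rational(1, 2)))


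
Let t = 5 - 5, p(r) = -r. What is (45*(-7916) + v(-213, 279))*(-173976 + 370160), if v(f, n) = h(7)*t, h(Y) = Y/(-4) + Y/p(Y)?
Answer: -69884664480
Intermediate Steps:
t = 0
h(Y) = -1 - Y/4 (h(Y) = Y/(-4) + Y/((-Y)) = Y*(-¼) + Y*(-1/Y) = -Y/4 - 1 = -1 - Y/4)
v(f, n) = 0 (v(f, n) = (-1 - ¼*7)*0 = (-1 - 7/4)*0 = -11/4*0 = 0)
(45*(-7916) + v(-213, 279))*(-173976 + 370160) = (45*(-7916) + 0)*(-173976 + 370160) = (-356220 + 0)*196184 = -356220*196184 = -69884664480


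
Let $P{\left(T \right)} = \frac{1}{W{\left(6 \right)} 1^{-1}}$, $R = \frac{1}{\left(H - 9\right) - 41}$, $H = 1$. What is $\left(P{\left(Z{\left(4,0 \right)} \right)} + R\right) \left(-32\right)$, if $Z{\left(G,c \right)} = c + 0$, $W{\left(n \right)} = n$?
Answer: $- \frac{688}{147} \approx -4.6803$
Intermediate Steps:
$Z{\left(G,c \right)} = c$
$R = - \frac{1}{49}$ ($R = \frac{1}{\left(1 - 9\right) - 41} = \frac{1}{-8 - 41} = \frac{1}{-49} = - \frac{1}{49} \approx -0.020408$)
$P{\left(T \right)} = \frac{1}{6}$ ($P{\left(T \right)} = \frac{1}{6 \cdot 1^{-1}} = \frac{1}{6 \cdot 1} = \frac{1}{6}$)
$\left(P{\left(Z{\left(4,0 \right)} \right)} + R\right) \left(-32\right) = \left(\frac{1}{6} - \frac{1}{49}\right) \left(-32\right) = \frac{43}{294} \left(-32\right) = - \frac{688}{147}$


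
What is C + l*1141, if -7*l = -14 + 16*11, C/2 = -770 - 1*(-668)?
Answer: -26610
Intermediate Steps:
C = -204 (C = 2*(-770 - 1*(-668)) = 2*(-770 + 668) = 2*(-102) = -204)
l = -162/7 (l = -(-14 + 16*11)/7 = -(-14 + 176)/7 = -⅐*162 = -162/7 ≈ -23.143)
C + l*1141 = -204 - 162/7*1141 = -204 - 26406 = -26610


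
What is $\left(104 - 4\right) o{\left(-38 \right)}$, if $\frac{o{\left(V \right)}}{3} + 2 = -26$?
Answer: $-8400$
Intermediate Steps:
$o{\left(V \right)} = -84$ ($o{\left(V \right)} = -6 + 3 \left(-26\right) = -6 - 78 = -84$)
$\left(104 - 4\right) o{\left(-38 \right)} = \left(104 - 4\right) \left(-84\right) = 100 \left(-84\right) = -8400$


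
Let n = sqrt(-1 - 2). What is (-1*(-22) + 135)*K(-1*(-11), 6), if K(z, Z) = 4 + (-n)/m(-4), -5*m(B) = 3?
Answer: 628 + 785*I*sqrt(3)/3 ≈ 628.0 + 453.22*I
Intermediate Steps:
m(B) = -3/5 (m(B) = -1/5*3 = -3/5)
n = I*sqrt(3) (n = sqrt(-3) = I*sqrt(3) ≈ 1.732*I)
K(z, Z) = 4 + 5*I*sqrt(3)/3 (K(z, Z) = 4 + (-I*sqrt(3))/(-3/5) = 4 - I*sqrt(3)*(-5/3) = 4 + 5*I*sqrt(3)/3)
(-1*(-22) + 135)*K(-1*(-11), 6) = (-1*(-22) + 135)*(4 + 5*I*sqrt(3)/3) = (22 + 135)*(4 + 5*I*sqrt(3)/3) = 157*(4 + 5*I*sqrt(3)/3) = 628 + 785*I*sqrt(3)/3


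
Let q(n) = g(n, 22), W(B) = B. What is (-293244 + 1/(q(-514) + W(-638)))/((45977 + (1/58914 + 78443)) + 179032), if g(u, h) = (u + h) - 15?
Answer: -19781222742234/20469818942705 ≈ -0.96636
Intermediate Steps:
g(u, h) = -15 + h + u (g(u, h) = (h + u) - 15 = -15 + h + u)
q(n) = 7 + n (q(n) = -15 + 22 + n = 7 + n)
(-293244 + 1/(q(-514) + W(-638)))/((45977 + (1/58914 + 78443)) + 179032) = (-293244 + 1/((7 - 514) - 638))/((45977 + (1/58914 + 78443)) + 179032) = (-293244 + 1/(-507 - 638))/((45977 + (1/58914 + 78443)) + 179032) = (-293244 + 1/(-1145))/((45977 + 4621390903/58914) + 179032) = (-293244 - 1/1145)/(7330079881/58914 + 179032) = -335764381/(1145*17877571129/58914) = -335764381/1145*58914/17877571129 = -19781222742234/20469818942705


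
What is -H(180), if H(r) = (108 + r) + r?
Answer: -468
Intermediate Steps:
H(r) = 108 + 2*r
-H(180) = -(108 + 2*180) = -(108 + 360) = -1*468 = -468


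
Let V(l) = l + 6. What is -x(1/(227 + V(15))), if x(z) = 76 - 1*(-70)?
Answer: -146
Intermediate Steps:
V(l) = 6 + l
x(z) = 146 (x(z) = 76 + 70 = 146)
-x(1/(227 + V(15))) = -1*146 = -146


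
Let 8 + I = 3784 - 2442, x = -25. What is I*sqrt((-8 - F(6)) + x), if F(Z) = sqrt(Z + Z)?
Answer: 1334*sqrt(-33 - 2*sqrt(3)) ≈ 8055.4*I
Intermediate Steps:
F(Z) = sqrt(2)*sqrt(Z) (F(Z) = sqrt(2*Z) = sqrt(2)*sqrt(Z))
I = 1334 (I = -8 + (3784 - 2442) = -8 + 1342 = 1334)
I*sqrt((-8 - F(6)) + x) = 1334*sqrt((-8 - sqrt(2)*sqrt(6)) - 25) = 1334*sqrt((-8 - 2*sqrt(3)) - 25) = 1334*sqrt(-33 - 2*sqrt(3))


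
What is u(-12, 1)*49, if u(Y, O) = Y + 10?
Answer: -98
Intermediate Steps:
u(Y, O) = 10 + Y
u(-12, 1)*49 = (10 - 12)*49 = -2*49 = -98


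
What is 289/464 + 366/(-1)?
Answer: -169535/464 ≈ -365.38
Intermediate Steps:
289/464 + 366/(-1) = 289*(1/464) + 366*(-1) = 289/464 - 366 = -169535/464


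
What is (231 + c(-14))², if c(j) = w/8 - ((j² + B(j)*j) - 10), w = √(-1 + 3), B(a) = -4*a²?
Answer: (-87448 + √2)²/64 ≈ 1.1948e+8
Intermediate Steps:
w = √2 ≈ 1.4142
c(j) = 10 - j² + 4*j³ + √2/8 (c(j) = √2/8 - ((j² + (-4*j²)*j) - 10) = √2*(⅛) - ((j² - 4*j³) - 10) = √2/8 - (-10 + j² - 4*j³) = √2/8 + (10 - j² + 4*j³) = 10 - j² + 4*j³ + √2/8)
(231 + c(-14))² = (231 + (10 - 1*(-14)² + 4*(-14)³ + √2/8))² = (231 + (10 - 1*196 + 4*(-2744) + √2/8))² = (231 + (10 - 196 - 10976 + √2/8))² = (231 + (-11162 + √2/8))² = (-10931 + √2/8)²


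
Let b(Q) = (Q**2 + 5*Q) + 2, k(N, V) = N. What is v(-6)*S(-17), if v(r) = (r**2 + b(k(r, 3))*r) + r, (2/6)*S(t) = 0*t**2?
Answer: 0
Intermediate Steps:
S(t) = 0 (S(t) = 3*(0*t**2) = 3*0 = 0)
b(Q) = 2 + Q**2 + 5*Q
v(r) = r + r**2 + r*(2 + r**2 + 5*r) (v(r) = (r**2 + (2 + r**2 + 5*r)*r) + r = (r**2 + r*(2 + r**2 + 5*r)) + r = r + r**2 + r*(2 + r**2 + 5*r))
v(-6)*S(-17) = -6*(3 + (-6)**2 + 6*(-6))*0 = -6*(3 + 36 - 36)*0 = -6*3*0 = -18*0 = 0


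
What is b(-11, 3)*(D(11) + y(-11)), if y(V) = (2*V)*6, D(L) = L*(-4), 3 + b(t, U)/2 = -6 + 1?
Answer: 2816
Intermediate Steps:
b(t, U) = -16 (b(t, U) = -6 + 2*(-6 + 1) = -6 + 2*(-5) = -6 - 10 = -16)
D(L) = -4*L
y(V) = 12*V
b(-11, 3)*(D(11) + y(-11)) = -16*(-4*11 + 12*(-11)) = -16*(-44 - 132) = -16*(-176) = 2816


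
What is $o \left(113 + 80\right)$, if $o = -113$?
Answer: $-21809$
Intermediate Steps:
$o \left(113 + 80\right) = - 113 \left(113 + 80\right) = \left(-113\right) 193 = -21809$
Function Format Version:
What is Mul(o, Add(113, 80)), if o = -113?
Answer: -21809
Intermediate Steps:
Mul(o, Add(113, 80)) = Mul(-113, Add(113, 80)) = Mul(-113, 193) = -21809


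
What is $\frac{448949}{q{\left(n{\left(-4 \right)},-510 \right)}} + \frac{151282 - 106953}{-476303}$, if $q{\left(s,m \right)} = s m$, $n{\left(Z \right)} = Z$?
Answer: $\frac{213745324387}{971658120} \approx 219.98$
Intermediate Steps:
$q{\left(s,m \right)} = m s$
$\frac{448949}{q{\left(n{\left(-4 \right)},-510 \right)}} + \frac{151282 - 106953}{-476303} = \frac{448949}{\left(-510\right) \left(-4\right)} + \frac{151282 - 106953}{-476303} = \frac{448949}{2040} + 44329 \left(- \frac{1}{476303}\right) = 448949 \cdot \frac{1}{2040} - \frac{44329}{476303} = \frac{448949}{2040} - \frac{44329}{476303} = \frac{213745324387}{971658120}$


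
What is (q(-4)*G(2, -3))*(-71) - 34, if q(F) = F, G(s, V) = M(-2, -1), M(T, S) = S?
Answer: -318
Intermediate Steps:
G(s, V) = -1
(q(-4)*G(2, -3))*(-71) - 34 = -4*(-1)*(-71) - 34 = 4*(-71) - 34 = -284 - 34 = -318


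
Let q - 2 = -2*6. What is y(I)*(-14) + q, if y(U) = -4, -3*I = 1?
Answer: 46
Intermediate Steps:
I = -⅓ (I = -⅓*1 = -⅓ ≈ -0.33333)
q = -10 (q = 2 - 2*6 = 2 - 12 = -10)
y(I)*(-14) + q = -4*(-14) - 10 = 56 - 10 = 46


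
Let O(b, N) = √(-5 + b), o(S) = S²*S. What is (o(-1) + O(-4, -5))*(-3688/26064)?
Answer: 461/3258 - 461*I/1086 ≈ 0.1415 - 0.42449*I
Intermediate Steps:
o(S) = S³
(o(-1) + O(-4, -5))*(-3688/26064) = ((-1)³ + √(-5 - 4))*(-3688/26064) = (-1 + √(-9))*(-3688*1/26064) = (-1 + 3*I)*(-461/3258) = 461/3258 - 461*I/1086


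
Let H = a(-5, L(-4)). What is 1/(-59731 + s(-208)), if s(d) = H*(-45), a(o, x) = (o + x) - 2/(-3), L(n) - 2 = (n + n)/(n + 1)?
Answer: -1/59746 ≈ -1.6738e-5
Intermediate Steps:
L(n) = 2 + 2*n/(1 + n) (L(n) = 2 + (n + n)/(n + 1) = 2 + (2*n)/(1 + n) = 2 + 2*n/(1 + n))
a(o, x) = 2/3 + o + x (a(o, x) = (o + x) - 2*(-1/3) = (o + x) + 2/3 = 2/3 + o + x)
H = 1/3 (H = 2/3 - 5 + 2*(1 + 2*(-4))/(1 - 4) = 2/3 - 5 + 2*(1 - 8)/(-3) = 2/3 - 5 + 2*(-1/3)*(-7) = 2/3 - 5 + 14/3 = 1/3 ≈ 0.33333)
s(d) = -15 (s(d) = (1/3)*(-45) = -15)
1/(-59731 + s(-208)) = 1/(-59731 - 15) = 1/(-59746) = -1/59746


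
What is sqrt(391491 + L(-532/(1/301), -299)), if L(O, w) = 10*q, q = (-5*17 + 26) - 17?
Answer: sqrt(390731) ≈ 625.08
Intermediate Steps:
q = -76 (q = (-85 + 26) - 17 = -59 - 17 = -76)
L(O, w) = -760 (L(O, w) = 10*(-76) = -760)
sqrt(391491 + L(-532/(1/301), -299)) = sqrt(391491 - 760) = sqrt(390731)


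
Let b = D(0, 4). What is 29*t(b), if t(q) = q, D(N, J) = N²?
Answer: 0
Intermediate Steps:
b = 0 (b = 0² = 0)
29*t(b) = 29*0 = 0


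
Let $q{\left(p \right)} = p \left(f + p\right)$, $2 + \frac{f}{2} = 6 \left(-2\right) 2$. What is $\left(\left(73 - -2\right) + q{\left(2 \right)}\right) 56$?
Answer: $-1400$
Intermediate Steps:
$f = -52$ ($f = -4 + 2 \cdot 6 \left(-2\right) 2 = -4 + 2 \left(\left(-12\right) 2\right) = -4 + 2 \left(-24\right) = -4 - 48 = -52$)
$q{\left(p \right)} = p \left(-52 + p\right)$
$\left(\left(73 - -2\right) + q{\left(2 \right)}\right) 56 = \left(\left(73 - -2\right) + 2 \left(-52 + 2\right)\right) 56 = \left(\left(73 + 2\right) + 2 \left(-50\right)\right) 56 = \left(75 - 100\right) 56 = \left(-25\right) 56 = -1400$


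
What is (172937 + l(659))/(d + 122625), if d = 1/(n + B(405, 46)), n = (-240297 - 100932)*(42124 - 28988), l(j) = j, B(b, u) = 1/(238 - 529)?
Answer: 113217035868982190/79974417748300167 ≈ 1.4157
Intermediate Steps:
B(b, u) = -1/291 (B(b, u) = 1/(-291) = -1/291)
n = -4482384144 (n = -341229*13136 = -4482384144)
d = -291/1304373785905 (d = 1/(-4482384144 - 1/291) = 1/(-1304373785905/291) = -291/1304373785905 ≈ -2.2310e-10)
(172937 + l(659))/(d + 122625) = (172937 + 659)/(-291/1304373785905 + 122625) = 173596/(159948835496600334/1304373785905) = 173596*(1304373785905/159948835496600334) = 113217035868982190/79974417748300167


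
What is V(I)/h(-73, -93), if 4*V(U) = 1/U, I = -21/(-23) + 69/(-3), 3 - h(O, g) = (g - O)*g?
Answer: 23/3773424 ≈ 6.0953e-6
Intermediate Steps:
h(O, g) = 3 - g*(g - O) (h(O, g) = 3 - (g - O)*g = 3 - g*(g - O))
I = -508/23 (I = -21*(-1/23) + 69*(-⅓) = 21/23 - 23 = -508/23 ≈ -22.087)
V(U) = 1/(4*U)
V(I)/h(-73, -93) = (1/(4*(-508/23)))/(3 - 1*(-93)² - 73*(-93)) = ((¼)*(-23/508))/(3 - 1*8649 + 6789) = -23/(2032*(3 - 8649 + 6789)) = -23/2032/(-1857) = -23/2032*(-1/1857) = 23/3773424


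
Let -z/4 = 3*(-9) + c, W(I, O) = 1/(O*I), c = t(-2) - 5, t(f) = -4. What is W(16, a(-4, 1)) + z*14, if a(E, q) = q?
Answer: 32257/16 ≈ 2016.1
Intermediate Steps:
c = -9 (c = -4 - 5 = -9)
W(I, O) = 1/(I*O)
z = 144 (z = -4*(3*(-9) - 9) = -4*(-27 - 9) = -4*(-36) = 144)
W(16, a(-4, 1)) + z*14 = 1/(16*1) + 144*14 = (1/16)*1 + 2016 = 1/16 + 2016 = 32257/16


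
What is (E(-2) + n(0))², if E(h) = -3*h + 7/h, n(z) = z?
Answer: 25/4 ≈ 6.2500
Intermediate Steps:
(E(-2) + n(0))² = ((-3*(-2) + 7/(-2)) + 0)² = ((6 + 7*(-½)) + 0)² = ((6 - 7/2) + 0)² = (5/2 + 0)² = (5/2)² = 25/4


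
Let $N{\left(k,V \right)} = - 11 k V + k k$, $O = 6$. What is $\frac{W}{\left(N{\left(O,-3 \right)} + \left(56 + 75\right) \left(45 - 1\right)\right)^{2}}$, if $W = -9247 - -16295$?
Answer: $\frac{1762}{8994001} \approx 0.00019591$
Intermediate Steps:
$W = 7048$ ($W = -9247 + 16295 = 7048$)
$N{\left(k,V \right)} = k^{2} - 11 V k$ ($N{\left(k,V \right)} = - 11 V k + k^{2} = k^{2} - 11 V k$)
$\frac{W}{\left(N{\left(O,-3 \right)} + \left(56 + 75\right) \left(45 - 1\right)\right)^{2}} = \frac{7048}{\left(6 \left(6 - -33\right) + \left(56 + 75\right) \left(45 - 1\right)\right)^{2}} = \frac{7048}{\left(6 \left(6 + 33\right) + 131 \cdot 44\right)^{2}} = \frac{7048}{\left(6 \cdot 39 + 5764\right)^{2}} = \frac{7048}{\left(234 + 5764\right)^{2}} = \frac{7048}{5998^{2}} = \frac{7048}{35976004} = 7048 \cdot \frac{1}{35976004} = \frac{1762}{8994001}$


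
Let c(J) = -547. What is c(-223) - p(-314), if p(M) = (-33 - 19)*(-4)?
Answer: -755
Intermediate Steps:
p(M) = 208 (p(M) = -52*(-4) = 208)
c(-223) - p(-314) = -547 - 1*208 = -547 - 208 = -755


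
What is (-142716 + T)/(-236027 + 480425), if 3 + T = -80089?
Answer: -111404/122199 ≈ -0.91166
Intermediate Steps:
T = -80092 (T = -3 - 80089 = -80092)
(-142716 + T)/(-236027 + 480425) = (-142716 - 80092)/(-236027 + 480425) = -222808/244398 = -222808*1/244398 = -111404/122199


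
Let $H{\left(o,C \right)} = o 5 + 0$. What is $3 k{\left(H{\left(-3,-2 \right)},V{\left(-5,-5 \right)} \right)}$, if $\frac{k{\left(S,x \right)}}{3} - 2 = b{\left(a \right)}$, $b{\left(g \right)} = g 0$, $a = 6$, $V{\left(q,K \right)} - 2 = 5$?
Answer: $18$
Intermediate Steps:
$V{\left(q,K \right)} = 7$ ($V{\left(q,K \right)} = 2 + 5 = 7$)
$b{\left(g \right)} = 0$
$H{\left(o,C \right)} = 5 o$ ($H{\left(o,C \right)} = 5 o + 0 = 5 o$)
$k{\left(S,x \right)} = 6$ ($k{\left(S,x \right)} = 6 + 3 \cdot 0 = 6 + 0 = 6$)
$3 k{\left(H{\left(-3,-2 \right)},V{\left(-5,-5 \right)} \right)} = 3 \cdot 6 = 18$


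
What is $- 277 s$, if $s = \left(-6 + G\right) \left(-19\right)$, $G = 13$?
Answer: $36841$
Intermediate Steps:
$s = -133$ ($s = \left(-6 + 13\right) \left(-19\right) = 7 \left(-19\right) = -133$)
$- 277 s = \left(-277\right) \left(-133\right) = 36841$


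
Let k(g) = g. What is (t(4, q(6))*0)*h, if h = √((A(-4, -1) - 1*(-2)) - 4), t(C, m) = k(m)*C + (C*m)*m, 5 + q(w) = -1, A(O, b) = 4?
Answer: 0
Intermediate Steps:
q(w) = -6 (q(w) = -5 - 1 = -6)
t(C, m) = C*m + C*m² (t(C, m) = m*C + (C*m)*m = C*m + C*m²)
h = √2 (h = √((4 - 1*(-2)) - 4) = √((4 + 2) - 4) = √(6 - 4) = √2 ≈ 1.4142)
(t(4, q(6))*0)*h = ((4*(-6)*(1 - 6))*0)*√2 = ((4*(-6)*(-5))*0)*√2 = (120*0)*√2 = 0*√2 = 0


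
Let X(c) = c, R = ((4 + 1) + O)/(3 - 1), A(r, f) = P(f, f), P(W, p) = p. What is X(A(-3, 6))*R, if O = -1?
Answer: 12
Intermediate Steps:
A(r, f) = f
R = 2 (R = ((4 + 1) - 1)/(3 - 1) = (5 - 1)/2 = 4*(½) = 2)
X(A(-3, 6))*R = 6*2 = 12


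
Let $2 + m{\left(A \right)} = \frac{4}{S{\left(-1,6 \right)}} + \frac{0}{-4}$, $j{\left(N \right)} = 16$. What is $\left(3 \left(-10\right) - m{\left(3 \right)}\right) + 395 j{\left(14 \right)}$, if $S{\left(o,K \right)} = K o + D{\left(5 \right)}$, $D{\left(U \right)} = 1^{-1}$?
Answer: $\frac{31464}{5} \approx 6292.8$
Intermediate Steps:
$D{\left(U \right)} = 1$
$S{\left(o,K \right)} = 1 + K o$ ($S{\left(o,K \right)} = K o + 1 = 1 + K o$)
$m{\left(A \right)} = - \frac{14}{5}$ ($m{\left(A \right)} = -2 + \left(\frac{4}{1 + 6 \left(-1\right)} + \frac{0}{-4}\right) = -2 + \left(\frac{4}{1 - 6} + 0 \left(- \frac{1}{4}\right)\right) = -2 + \left(\frac{4}{-5} + 0\right) = -2 + \left(4 \left(- \frac{1}{5}\right) + 0\right) = -2 + \left(- \frac{4}{5} + 0\right) = -2 - \frac{4}{5} = - \frac{14}{5}$)
$\left(3 \left(-10\right) - m{\left(3 \right)}\right) + 395 j{\left(14 \right)} = \left(3 \left(-10\right) - - \frac{14}{5}\right) + 395 \cdot 16 = \left(-30 + \frac{14}{5}\right) + 6320 = - \frac{136}{5} + 6320 = \frac{31464}{5}$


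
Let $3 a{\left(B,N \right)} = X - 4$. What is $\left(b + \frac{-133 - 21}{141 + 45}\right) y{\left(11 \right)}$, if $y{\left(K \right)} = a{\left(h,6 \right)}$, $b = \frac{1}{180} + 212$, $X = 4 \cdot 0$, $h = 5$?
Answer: $- \frac{1178371}{4185} \approx -281.57$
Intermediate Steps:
$X = 0$
$b = \frac{38161}{180}$ ($b = \frac{1}{180} + 212 = \frac{38161}{180} \approx 212.01$)
$a{\left(B,N \right)} = - \frac{4}{3}$ ($a{\left(B,N \right)} = \frac{0 - 4}{3} = \frac{1}{3} \left(-4\right) = - \frac{4}{3}$)
$y{\left(K \right)} = - \frac{4}{3}$
$\left(b + \frac{-133 - 21}{141 + 45}\right) y{\left(11 \right)} = \left(\frac{38161}{180} + \frac{-133 - 21}{141 + 45}\right) \left(- \frac{4}{3}\right) = \left(\frac{38161}{180} - \frac{154}{186}\right) \left(- \frac{4}{3}\right) = \left(\frac{38161}{180} - \frac{77}{93}\right) \left(- \frac{4}{3}\right) = \frac{1178371}{5580} \left(- \frac{4}{3}\right) = - \frac{1178371}{4185}$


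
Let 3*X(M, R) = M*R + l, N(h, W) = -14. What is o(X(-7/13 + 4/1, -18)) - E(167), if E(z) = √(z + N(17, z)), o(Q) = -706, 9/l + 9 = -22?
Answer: -706 - 3*√17 ≈ -718.37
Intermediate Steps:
l = -9/31 (l = 9/(-9 - 22) = 9/(-31) = 9*(-1/31) = -9/31 ≈ -0.29032)
X(M, R) = -3/31 + M*R/3 (X(M, R) = (M*R - 9/31)/3 = (-9/31 + M*R)/3 = -3/31 + M*R/3)
E(z) = √(-14 + z) (E(z) = √(z - 14) = √(-14 + z))
o(X(-7/13 + 4/1, -18)) - E(167) = -706 - √(-14 + 167) = -706 - √153 = -706 - 3*√17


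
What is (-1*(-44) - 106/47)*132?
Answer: 258984/47 ≈ 5510.3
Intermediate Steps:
(-1*(-44) - 106/47)*132 = (44 - 106*1/47)*132 = (44 - 106/47)*132 = (1962/47)*132 = 258984/47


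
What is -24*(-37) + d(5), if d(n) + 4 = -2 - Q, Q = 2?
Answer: 880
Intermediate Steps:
d(n) = -8 (d(n) = -4 + (-2 - 1*2) = -4 + (-2 - 2) = -4 - 4 = -8)
-24*(-37) + d(5) = -24*(-37) - 8 = 888 - 8 = 880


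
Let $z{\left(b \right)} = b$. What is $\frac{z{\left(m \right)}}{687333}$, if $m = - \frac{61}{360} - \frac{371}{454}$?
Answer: $- \frac{80627}{56168852760} \approx -1.4354 \cdot 10^{-6}$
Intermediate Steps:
$m = - \frac{80627}{81720}$ ($m = \left(-61\right) \frac{1}{360} - \frac{371}{454} = - \frac{61}{360} - \frac{371}{454} = - \frac{80627}{81720} \approx -0.98662$)
$\frac{z{\left(m \right)}}{687333} = - \frac{80627}{81720 \cdot 687333} = \left(- \frac{80627}{81720}\right) \frac{1}{687333} = - \frac{80627}{56168852760}$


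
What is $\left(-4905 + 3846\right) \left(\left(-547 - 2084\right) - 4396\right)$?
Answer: $7441593$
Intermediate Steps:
$\left(-4905 + 3846\right) \left(\left(-547 - 2084\right) - 4396\right) = - 1059 \left(\left(-547 - 2084\right) - 4396\right) = - 1059 \left(-2631 - 4396\right) = \left(-1059\right) \left(-7027\right) = 7441593$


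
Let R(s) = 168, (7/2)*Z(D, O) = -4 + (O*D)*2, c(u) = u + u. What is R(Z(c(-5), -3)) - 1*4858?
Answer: -4690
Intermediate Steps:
c(u) = 2*u
Z(D, O) = -8/7 + 4*D*O/7 (Z(D, O) = 2*(-4 + (O*D)*2)/7 = 2*(-4 + (D*O)*2)/7 = 2*(-4 + 2*D*O)/7 = -8/7 + 4*D*O/7)
R(Z(c(-5), -3)) - 1*4858 = 168 - 1*4858 = 168 - 4858 = -4690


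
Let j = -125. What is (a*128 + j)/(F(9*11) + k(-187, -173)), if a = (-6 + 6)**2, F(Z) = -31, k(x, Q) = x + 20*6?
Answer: 125/98 ≈ 1.2755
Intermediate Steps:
k(x, Q) = 120 + x (k(x, Q) = x + 120 = 120 + x)
a = 0 (a = 0**2 = 0)
(a*128 + j)/(F(9*11) + k(-187, -173)) = (0*128 - 125)/(-31 + (120 - 187)) = (0 - 125)/(-31 - 67) = -125/(-98) = -125*(-1/98) = 125/98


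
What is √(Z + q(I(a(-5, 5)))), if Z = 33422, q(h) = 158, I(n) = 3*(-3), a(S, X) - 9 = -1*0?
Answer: 2*√8395 ≈ 183.25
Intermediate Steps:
a(S, X) = 9 (a(S, X) = 9 - 1*0 = 9 + 0 = 9)
I(n) = -9
√(Z + q(I(a(-5, 5)))) = √(33422 + 158) = √33580 = 2*√8395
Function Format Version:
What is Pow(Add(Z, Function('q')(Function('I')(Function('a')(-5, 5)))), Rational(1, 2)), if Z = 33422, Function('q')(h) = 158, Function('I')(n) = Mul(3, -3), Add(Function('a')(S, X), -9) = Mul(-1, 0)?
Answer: Mul(2, Pow(8395, Rational(1, 2))) ≈ 183.25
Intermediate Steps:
Function('a')(S, X) = 9 (Function('a')(S, X) = Add(9, Mul(-1, 0)) = Add(9, 0) = 9)
Function('I')(n) = -9
Pow(Add(Z, Function('q')(Function('I')(Function('a')(-5, 5)))), Rational(1, 2)) = Pow(Add(33422, 158), Rational(1, 2)) = Pow(33580, Rational(1, 2)) = Mul(2, Pow(8395, Rational(1, 2)))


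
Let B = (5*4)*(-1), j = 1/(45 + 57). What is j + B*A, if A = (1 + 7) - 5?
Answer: -6119/102 ≈ -59.990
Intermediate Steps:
j = 1/102 ≈ 0.0098039
B = -20 (B = 20*(-1) = -20)
A = 3 (A = 8 - 5 = 3)
j + B*A = 1/102 - 20*3 = 1/102 - 60 = -6119/102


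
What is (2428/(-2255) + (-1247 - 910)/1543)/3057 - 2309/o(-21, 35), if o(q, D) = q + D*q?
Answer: 8184562463387/2680454575260 ≈ 3.0534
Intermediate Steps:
(2428/(-2255) + (-1247 - 910)/1543)/3057 - 2309/o(-21, 35) = (2428/(-2255) + (-1247 - 910)/1543)/3057 - 2309*(-1/(21*(1 + 35))) = (2428*(-1/2255) - 2157*1/1543)*(1/3057) - 2309/((-21*36)) = (-2428/2255 - 2157/1543)*(1/3057) - 2309/(-756) = -8610439/3479465*1/3057 - 2309*(-1/756) = -8610439/10636724505 + 2309/756 = 8184562463387/2680454575260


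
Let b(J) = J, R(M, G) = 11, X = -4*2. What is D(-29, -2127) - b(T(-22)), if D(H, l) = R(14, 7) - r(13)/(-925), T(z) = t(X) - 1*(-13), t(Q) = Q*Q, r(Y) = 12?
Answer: -61038/925 ≈ -65.987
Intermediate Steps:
X = -8
t(Q) = Q²
T(z) = 77 (T(z) = (-8)² - 1*(-13) = 64 + 13 = 77)
D(H, l) = 10187/925 (D(H, l) = 11 - 12/(-925) = 11 - 12*(-1)/925 = 11 - 1*(-12/925) = 11 + 12/925 = 10187/925)
D(-29, -2127) - b(T(-22)) = 10187/925 - 1*77 = 10187/925 - 77 = -61038/925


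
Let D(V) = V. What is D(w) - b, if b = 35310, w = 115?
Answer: -35195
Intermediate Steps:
D(w) - b = 115 - 1*35310 = 115 - 35310 = -35195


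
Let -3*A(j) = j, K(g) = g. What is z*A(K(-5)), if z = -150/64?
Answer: -125/32 ≈ -3.9063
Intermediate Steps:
z = -75/32 (z = -150*1/64 = -75/32 ≈ -2.3438)
A(j) = -j/3
z*A(K(-5)) = -(-25)*(-5)/32 = -75/32*5/3 = -125/32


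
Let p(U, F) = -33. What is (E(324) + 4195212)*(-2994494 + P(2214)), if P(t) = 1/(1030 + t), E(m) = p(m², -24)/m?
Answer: -4401309912727473475/350352 ≈ -1.2563e+13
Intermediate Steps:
E(m) = -33/m
(E(324) + 4195212)*(-2994494 + P(2214)) = (-33/324 + 4195212)*(-2994494 + 1/(1030 + 2214)) = (-33*1/324 + 4195212)*(-2994494 + 1/3244) = (-11/108 + 4195212)*(-2994494 + 1/3244) = (453082885/108)*(-9714138535/3244) = -4401309912727473475/350352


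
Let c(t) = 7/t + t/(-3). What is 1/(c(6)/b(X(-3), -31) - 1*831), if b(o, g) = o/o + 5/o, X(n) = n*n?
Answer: -28/23283 ≈ -0.0012026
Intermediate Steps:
c(t) = 7/t - t/3 (c(t) = 7/t + t*(-⅓) = 7/t - t/3)
X(n) = n²
b(o, g) = 1 + 5/o
1/(c(6)/b(X(-3), -31) - 1*831) = 1/((7/6 - ⅓*6)/(((5 + (-3)²)/((-3)²))) - 1*831) = 1/((7*(⅙) - 2)/(((5 + 9)/9)) - 831) = 1/((7/6 - 2)/(((⅑)*14)) - 831) = 1/(-5/(6*14/9) - 831) = 1/(-⅚*9/14 - 831) = 1/(-15/28 - 831) = 1/(-23283/28) = -28/23283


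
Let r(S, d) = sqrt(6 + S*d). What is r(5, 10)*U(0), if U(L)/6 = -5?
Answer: -60*sqrt(14) ≈ -224.50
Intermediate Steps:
U(L) = -30 (U(L) = 6*(-5) = -30)
r(5, 10)*U(0) = sqrt(6 + 5*10)*(-30) = sqrt(6 + 50)*(-30) = sqrt(56)*(-30) = (2*sqrt(14))*(-30) = -60*sqrt(14)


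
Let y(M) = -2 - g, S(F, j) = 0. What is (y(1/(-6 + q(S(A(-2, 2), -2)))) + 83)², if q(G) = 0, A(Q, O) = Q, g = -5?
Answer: 7396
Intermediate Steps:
y(M) = 3 (y(M) = -2 - 1*(-5) = -2 + 5 = 3)
(y(1/(-6 + q(S(A(-2, 2), -2)))) + 83)² = (3 + 83)² = 86² = 7396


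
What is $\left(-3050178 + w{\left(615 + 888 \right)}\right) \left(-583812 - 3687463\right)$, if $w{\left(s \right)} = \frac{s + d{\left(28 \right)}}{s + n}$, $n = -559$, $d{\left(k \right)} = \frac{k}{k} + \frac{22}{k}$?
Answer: $\frac{172179927689380775}{13216} \approx 1.3028 \cdot 10^{13}$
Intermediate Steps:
$d{\left(k \right)} = 1 + \frac{22}{k}$
$w{\left(s \right)} = \frac{\frac{25}{14} + s}{-559 + s}$ ($w{\left(s \right)} = \frac{s + \frac{22 + 28}{28}}{s - 559} = \frac{s + \frac{1}{28} \cdot 50}{-559 + s} = \frac{s + \frac{25}{14}}{-559 + s} = \frac{\frac{25}{14} + s}{-559 + s}$)
$\left(-3050178 + w{\left(615 + 888 \right)}\right) \left(-583812 - 3687463\right) = \left(-3050178 + \frac{\frac{25}{14} + \left(615 + 888\right)}{-559 + \left(615 + 888\right)}\right) \left(-583812 - 3687463\right) = \left(-3050178 + \frac{\frac{25}{14} + 1503}{-559 + 1503}\right) \left(-4271275\right) = \left(-3050178 + \frac{1}{944} \cdot \frac{21067}{14}\right) \left(-4271275\right) = \left(-3050178 + \frac{21067}{13216}\right) \left(-4271275\right) = \left(- \frac{40311131381}{13216}\right) \left(-4271275\right) = \frac{172179927689380775}{13216}$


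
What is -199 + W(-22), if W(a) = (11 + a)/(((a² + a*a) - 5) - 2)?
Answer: -191250/961 ≈ -199.01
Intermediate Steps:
W(a) = (11 + a)/(-7 + 2*a²) (W(a) = (11 + a)/(((a² + a²) - 5) - 2) = (11 + a)/((2*a² - 5) - 2) = (11 + a)/((-5 + 2*a²) - 2) = (11 + a)/(-7 + 2*a²))
-199 + W(-22) = -199 + (11 - 22)/(-7 + 2*(-22)²) = -199 - 11/(-7 + 2*484) = -199 - 11/(-7 + 968) = -199 - 11/961 = -191250/961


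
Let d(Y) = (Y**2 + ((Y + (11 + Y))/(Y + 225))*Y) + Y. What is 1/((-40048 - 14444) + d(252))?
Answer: 53/505412 ≈ 0.00010486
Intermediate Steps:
d(Y) = Y + Y**2 + Y*(11 + 2*Y)/(225 + Y) (d(Y) = (Y**2 + ((11 + 2*Y)/(225 + Y))*Y) + Y = (Y**2 + Y*(11 + 2*Y)/(225 + Y)) + Y = Y + Y**2 + Y*(11 + 2*Y)/(225 + Y))
1/((-40048 - 14444) + d(252)) = 1/((-40048 - 14444) + 252*(236 + 252**2 + 228*252)/(225 + 252)) = 1/(-54492 + 252*(236 + 63504 + 57456)/477) = 1/(-54492 + 252*(1/477)*121196) = 1/(-54492 + 3393488/53) = 1/(505412/53) = 53/505412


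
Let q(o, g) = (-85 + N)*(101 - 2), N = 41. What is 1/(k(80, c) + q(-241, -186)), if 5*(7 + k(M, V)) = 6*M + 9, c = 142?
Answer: -5/21326 ≈ -0.00023446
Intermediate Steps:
q(o, g) = -4356 (q(o, g) = (-85 + 41)*(101 - 2) = -44*99 = -4356)
k(M, V) = -26/5 + 6*M/5 (k(M, V) = -7 + (6*M + 9)/5 = -7 + (9 + 6*M)/5 = -7 + (9/5 + 6*M/5) = -26/5 + 6*M/5)
1/(k(80, c) + q(-241, -186)) = 1/((-26/5 + (6/5)*80) - 4356) = 1/((-26/5 + 96) - 4356) = 1/(454/5 - 4356) = 1/(-21326/5) = -5/21326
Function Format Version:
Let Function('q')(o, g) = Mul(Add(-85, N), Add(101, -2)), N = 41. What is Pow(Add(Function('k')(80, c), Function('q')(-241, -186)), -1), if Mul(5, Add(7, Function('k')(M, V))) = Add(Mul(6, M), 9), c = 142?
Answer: Rational(-5, 21326) ≈ -0.00023446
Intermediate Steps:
Function('q')(o, g) = -4356 (Function('q')(o, g) = Mul(Add(-85, 41), Add(101, -2)) = Mul(-44, 99) = -4356)
Function('k')(M, V) = Add(Rational(-26, 5), Mul(Rational(6, 5), M)) (Function('k')(M, V) = Add(-7, Mul(Rational(1, 5), Add(Mul(6, M), 9))) = Add(-7, Mul(Rational(1, 5), Add(9, Mul(6, M)))) = Add(-7, Add(Rational(9, 5), Mul(Rational(6, 5), M))) = Add(Rational(-26, 5), Mul(Rational(6, 5), M)))
Pow(Add(Function('k')(80, c), Function('q')(-241, -186)), -1) = Pow(Add(Add(Rational(-26, 5), Mul(Rational(6, 5), 80)), -4356), -1) = Pow(Add(Add(Rational(-26, 5), 96), -4356), -1) = Pow(Add(Rational(454, 5), -4356), -1) = Pow(Rational(-21326, 5), -1) = Rational(-5, 21326)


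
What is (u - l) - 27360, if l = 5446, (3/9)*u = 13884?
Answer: 8846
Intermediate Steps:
u = 41652 (u = 3*13884 = 41652)
(u - l) - 27360 = (41652 - 1*5446) - 27360 = (41652 - 5446) - 27360 = 36206 - 27360 = 8846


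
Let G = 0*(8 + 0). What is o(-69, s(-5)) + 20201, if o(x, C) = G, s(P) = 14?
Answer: 20201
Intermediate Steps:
G = 0 (G = 0*8 = 0)
o(x, C) = 0
o(-69, s(-5)) + 20201 = 0 + 20201 = 20201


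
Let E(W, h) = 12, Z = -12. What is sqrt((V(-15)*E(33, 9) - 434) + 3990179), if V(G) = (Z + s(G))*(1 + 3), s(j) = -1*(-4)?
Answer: sqrt(3989361) ≈ 1997.3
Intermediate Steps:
s(j) = 4
V(G) = -32 (V(G) = (-12 + 4)*(1 + 3) = -8*4 = -32)
sqrt((V(-15)*E(33, 9) - 434) + 3990179) = sqrt((-32*12 - 434) + 3990179) = sqrt((-384 - 434) + 3990179) = sqrt(-818 + 3990179) = sqrt(3989361)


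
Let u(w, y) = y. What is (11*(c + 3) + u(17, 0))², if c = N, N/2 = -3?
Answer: 1089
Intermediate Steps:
N = -6 (N = 2*(-3) = -6)
c = -6
(11*(c + 3) + u(17, 0))² = (11*(-6 + 3) + 0)² = (11*(-3) + 0)² = (-33 + 0)² = (-33)² = 1089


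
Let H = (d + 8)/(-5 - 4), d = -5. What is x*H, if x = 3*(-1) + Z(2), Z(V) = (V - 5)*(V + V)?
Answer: 5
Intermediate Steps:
H = -1/3 (H = (-5 + 8)/(-5 - 4) = 3/(-9) = 3*(-1/9) = -1/3 ≈ -0.33333)
Z(V) = 2*V*(-5 + V) (Z(V) = (-5 + V)*(2*V) = 2*V*(-5 + V))
x = -15 (x = 3*(-1) + 2*2*(-5 + 2) = -3 + 2*2*(-3) = -3 - 12 = -15)
x*H = -15*(-1/3) = 5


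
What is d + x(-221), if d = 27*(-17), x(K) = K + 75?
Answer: -605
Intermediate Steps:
x(K) = 75 + K
d = -459
d + x(-221) = -459 + (75 - 221) = -459 - 146 = -605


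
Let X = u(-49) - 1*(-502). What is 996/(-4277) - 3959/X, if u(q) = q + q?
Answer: -17335027/1727908 ≈ -10.032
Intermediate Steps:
u(q) = 2*q
X = 404 (X = 2*(-49) - 1*(-502) = -98 + 502 = 404)
996/(-4277) - 3959/X = 996/(-4277) - 3959/404 = 996*(-1/4277) - 3959*1/404 = -996/4277 - 3959/404 = -17335027/1727908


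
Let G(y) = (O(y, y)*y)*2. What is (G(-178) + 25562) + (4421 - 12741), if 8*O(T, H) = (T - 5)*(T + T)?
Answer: -2881844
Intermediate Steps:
O(T, H) = T*(-5 + T)/4 (O(T, H) = ((T - 5)*(T + T))/8 = ((-5 + T)*(2*T))/8 = (2*T*(-5 + T))/8 = T*(-5 + T)/4)
G(y) = y²*(-5 + y)/2 (G(y) = ((y*(-5 + y)/4)*y)*2 = (y²*(-5 + y)/4)*2 = y²*(-5 + y)/2)
(G(-178) + 25562) + (4421 - 12741) = ((½)*(-178)²*(-5 - 178) + 25562) + (4421 - 12741) = ((½)*31684*(-183) + 25562) - 8320 = (-2899086 + 25562) - 8320 = -2873524 - 8320 = -2881844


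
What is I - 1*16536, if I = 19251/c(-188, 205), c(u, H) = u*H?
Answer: -637316691/38540 ≈ -16537.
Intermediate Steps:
c(u, H) = H*u
I = -19251/38540 (I = 19251/((205*(-188))) = 19251/(-38540) = 19251*(-1/38540) = -19251/38540 ≈ -0.49951)
I - 1*16536 = -19251/38540 - 1*16536 = -19251/38540 - 16536 = -637316691/38540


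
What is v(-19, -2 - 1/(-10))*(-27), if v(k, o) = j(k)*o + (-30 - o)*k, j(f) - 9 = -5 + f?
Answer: -75924/5 ≈ -15185.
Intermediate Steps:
j(f) = 4 + f (j(f) = 9 + (-5 + f) = 4 + f)
v(k, o) = k*(-30 - o) + o*(4 + k) (v(k, o) = (4 + k)*o + (-30 - o)*k = o*(4 + k) + k*(-30 - o) = k*(-30 - o) + o*(4 + k))
v(-19, -2 - 1/(-10))*(-27) = (-30*(-19) + 4*(-2 - 1/(-10)))*(-27) = (570 + 4*(-2 - 1*(-⅒)))*(-27) = (570 + 4*(-2 + ⅒))*(-27) = (570 + 4*(-19/10))*(-27) = (570 - 38/5)*(-27) = (2812/5)*(-27) = -75924/5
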